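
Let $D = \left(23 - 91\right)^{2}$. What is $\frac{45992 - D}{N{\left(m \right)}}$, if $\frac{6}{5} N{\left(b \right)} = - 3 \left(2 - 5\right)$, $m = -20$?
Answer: $\frac{82736}{15} \approx 5515.7$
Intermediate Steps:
$N{\left(b \right)} = \frac{15}{2}$ ($N{\left(b \right)} = \frac{5 \left(- 3 \left(2 - 5\right)\right)}{6} = \frac{5 \left(\left(-3\right) \left(-3\right)\right)}{6} = \frac{5}{6} \cdot 9 = \frac{15}{2}$)
$D = 4624$ ($D = \left(-68\right)^{2} = 4624$)
$\frac{45992 - D}{N{\left(m \right)}} = \frac{45992 - 4624}{\frac{15}{2}} = \left(45992 - 4624\right) \frac{2}{15} = 41368 \cdot \frac{2}{15} = \frac{82736}{15}$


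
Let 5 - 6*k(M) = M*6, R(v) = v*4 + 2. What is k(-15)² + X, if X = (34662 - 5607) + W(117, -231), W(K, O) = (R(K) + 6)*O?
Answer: -2903411/36 ≈ -80650.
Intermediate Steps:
R(v) = 2 + 4*v (R(v) = 4*v + 2 = 2 + 4*v)
W(K, O) = O*(8 + 4*K) (W(K, O) = ((2 + 4*K) + 6)*O = (8 + 4*K)*O = O*(8 + 4*K))
k(M) = ⅚ - M (k(M) = ⅚ - M*6/6 = ⅚ - M)
X = -80901 (X = (34662 - 5607) + 4*(-231)*(2 + 117) = 29055 + 4*(-231)*119 = 29055 - 109956 = -80901)
k(-15)² + X = (⅚ - 1*(-15))² - 80901 = (⅚ + 15)² - 80901 = (95/6)² - 80901 = 9025/36 - 80901 = -2903411/36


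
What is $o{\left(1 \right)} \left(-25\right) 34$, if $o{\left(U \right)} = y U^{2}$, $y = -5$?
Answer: $4250$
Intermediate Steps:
$o{\left(U \right)} = - 5 U^{2}$
$o{\left(1 \right)} \left(-25\right) 34 = - 5 \cdot 1^{2} \left(-25\right) 34 = \left(-5\right) 1 \left(-25\right) 34 = \left(-5\right) \left(-25\right) 34 = 125 \cdot 34 = 4250$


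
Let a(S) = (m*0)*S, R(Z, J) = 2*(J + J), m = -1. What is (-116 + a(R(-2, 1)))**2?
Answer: 13456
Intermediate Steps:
R(Z, J) = 4*J (R(Z, J) = 2*(2*J) = 4*J)
a(S) = 0 (a(S) = (-1*0)*S = 0*S = 0)
(-116 + a(R(-2, 1)))**2 = (-116 + 0)**2 = (-116)**2 = 13456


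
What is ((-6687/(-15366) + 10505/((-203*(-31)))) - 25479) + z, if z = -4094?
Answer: -953151163751/32232746 ≈ -29571.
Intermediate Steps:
((-6687/(-15366) + 10505/((-203*(-31)))) - 25479) + z = ((-6687/(-15366) + 10505/((-203*(-31)))) - 25479) - 4094 = ((-6687*(-1/15366) + 10505/6293) - 25479) - 4094 = ((2229/5122 + 10505*(1/6293)) - 25479) - 4094 = ((2229/5122 + 10505/6293) - 25479) - 4094 = (67833707/32232746 - 25479) - 4094 = -821190301627/32232746 - 4094 = -953151163751/32232746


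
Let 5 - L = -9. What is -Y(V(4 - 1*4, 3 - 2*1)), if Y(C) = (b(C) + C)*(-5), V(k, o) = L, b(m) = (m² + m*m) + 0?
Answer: 2030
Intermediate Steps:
b(m) = 2*m² (b(m) = (m² + m²) + 0 = 2*m² + 0 = 2*m²)
L = 14 (L = 5 - 1*(-9) = 5 + 9 = 14)
V(k, o) = 14
Y(C) = -10*C² - 5*C (Y(C) = (2*C² + C)*(-5) = (C + 2*C²)*(-5) = -10*C² - 5*C)
-Y(V(4 - 1*4, 3 - 2*1)) = -5*14*(-1 - 2*14) = -5*14*(-1 - 28) = -5*14*(-29) = -1*(-2030) = 2030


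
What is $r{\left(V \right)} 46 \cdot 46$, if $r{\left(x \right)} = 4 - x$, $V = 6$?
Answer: $-4232$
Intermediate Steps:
$r{\left(V \right)} 46 \cdot 46 = \left(4 - 6\right) 46 \cdot 46 = \left(-2\right) 46 \cdot 46 = \left(-92\right) 46 = -4232$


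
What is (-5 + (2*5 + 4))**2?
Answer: 81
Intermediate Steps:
(-5 + (2*5 + 4))**2 = (-5 + (10 + 4))**2 = (-5 + 14)**2 = 9**2 = 81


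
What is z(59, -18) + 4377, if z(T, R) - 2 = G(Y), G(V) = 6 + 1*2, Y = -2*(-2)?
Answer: 4387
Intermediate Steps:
Y = 4
G(V) = 8 (G(V) = 6 + 2 = 8)
z(T, R) = 10 (z(T, R) = 2 + 8 = 10)
z(59, -18) + 4377 = 10 + 4377 = 4387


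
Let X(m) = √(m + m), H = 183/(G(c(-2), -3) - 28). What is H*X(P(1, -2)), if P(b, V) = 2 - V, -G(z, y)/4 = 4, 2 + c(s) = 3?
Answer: -183*√2/22 ≈ -11.764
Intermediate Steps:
c(s) = 1 (c(s) = -2 + 3 = 1)
G(z, y) = -16 (G(z, y) = -4*4 = -16)
H = -183/44 (H = 183/(-16 - 28) = 183/(-44) = 183*(-1/44) = -183/44 ≈ -4.1591)
X(m) = √2*√m (X(m) = √(2*m) = √2*√m)
H*X(P(1, -2)) = -183*√2*√(2 - 1*(-2))/44 = -183*√2*√(2 + 2)/44 = -183*√2*√4/44 = -183*√2*2/44 = -183*√2/22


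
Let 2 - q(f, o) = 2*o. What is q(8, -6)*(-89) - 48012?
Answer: -49258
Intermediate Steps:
q(f, o) = 2 - 2*o
q(8, -6)*(-89) - 48012 = (2 - 2*(-6))*(-89) - 48012 = (2 + 12)*(-89) - 48012 = 14*(-89) - 48012 = -1246 - 48012 = -49258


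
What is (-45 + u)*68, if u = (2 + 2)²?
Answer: -1972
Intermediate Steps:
u = 16 (u = 4² = 16)
(-45 + u)*68 = (-45 + 16)*68 = -29*68 = -1972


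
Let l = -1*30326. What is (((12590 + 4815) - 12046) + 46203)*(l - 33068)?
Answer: -3268721428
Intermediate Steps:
l = -30326
(((12590 + 4815) - 12046) + 46203)*(l - 33068) = (((12590 + 4815) - 12046) + 46203)*(-30326 - 33068) = ((17405 - 12046) + 46203)*(-63394) = (5359 + 46203)*(-63394) = 51562*(-63394) = -3268721428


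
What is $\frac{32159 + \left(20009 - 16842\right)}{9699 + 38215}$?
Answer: $\frac{17663}{23957} \approx 0.73728$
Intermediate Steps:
$\frac{32159 + \left(20009 - 16842\right)}{9699 + 38215} = \frac{32159 + \left(20009 - 16842\right)}{47914} = \left(32159 + 3167\right) \frac{1}{47914} = 35326 \cdot \frac{1}{47914} = \frac{17663}{23957}$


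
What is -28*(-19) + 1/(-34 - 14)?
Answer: 25535/48 ≈ 531.98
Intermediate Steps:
-28*(-19) + 1/(-34 - 14) = 532 + 1/(-48) = 532 - 1/48 = 25535/48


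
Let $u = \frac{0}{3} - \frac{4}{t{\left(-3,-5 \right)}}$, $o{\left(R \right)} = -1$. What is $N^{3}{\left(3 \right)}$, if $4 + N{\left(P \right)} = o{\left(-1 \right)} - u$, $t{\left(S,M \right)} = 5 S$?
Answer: $- \frac{493039}{3375} \approx -146.09$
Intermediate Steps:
$u = \frac{4}{15}$ ($u = \frac{0}{3} - \frac{4}{5 \left(-3\right)} = 0 \cdot \frac{1}{3} - \frac{4}{-15} = 0 - - \frac{4}{15} = 0 + \frac{4}{15} = \frac{4}{15} \approx 0.26667$)
$N{\left(P \right)} = - \frac{79}{15}$ ($N{\left(P \right)} = -4 - \frac{19}{15} = - \frac{79}{15}$)
$N^{3}{\left(3 \right)} = \left(- \frac{79}{15}\right)^{3} = - \frac{493039}{3375}$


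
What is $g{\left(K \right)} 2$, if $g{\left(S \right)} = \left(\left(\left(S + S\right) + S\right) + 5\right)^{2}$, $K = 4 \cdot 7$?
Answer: $15842$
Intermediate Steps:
$K = 28$
$g{\left(S \right)} = \left(5 + 3 S\right)^{2}$ ($g{\left(S \right)} = \left(\left(2 S + S\right) + 5\right)^{2} = \left(3 S + 5\right)^{2} = \left(5 + 3 S\right)^{2}$)
$g{\left(K \right)} 2 = \left(5 + 3 \cdot 28\right)^{2} \cdot 2 = \left(5 + 84\right)^{2} \cdot 2 = 89^{2} \cdot 2 = 7921 \cdot 2 = 15842$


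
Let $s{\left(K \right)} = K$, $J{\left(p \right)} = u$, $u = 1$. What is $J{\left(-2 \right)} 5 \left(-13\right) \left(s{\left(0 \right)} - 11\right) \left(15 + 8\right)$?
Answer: $16445$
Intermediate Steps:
$J{\left(p \right)} = 1$
$J{\left(-2 \right)} 5 \left(-13\right) \left(s{\left(0 \right)} - 11\right) \left(15 + 8\right) = 1 \cdot 5 \left(-13\right) \left(0 - 11\right) \left(15 + 8\right) = 5 \left(-13\right) \left(\left(-11\right) 23\right) = \left(-65\right) \left(-253\right) = 16445$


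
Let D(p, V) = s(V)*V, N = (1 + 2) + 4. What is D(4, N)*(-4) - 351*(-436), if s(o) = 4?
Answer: 152924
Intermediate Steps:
N = 7 (N = 3 + 4 = 7)
D(p, V) = 4*V
D(4, N)*(-4) - 351*(-436) = (4*7)*(-4) - 351*(-436) = 28*(-4) + 153036 = -112 + 153036 = 152924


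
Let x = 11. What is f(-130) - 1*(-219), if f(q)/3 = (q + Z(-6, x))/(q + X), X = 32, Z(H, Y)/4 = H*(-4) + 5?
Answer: 1536/7 ≈ 219.43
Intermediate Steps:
Z(H, Y) = 20 - 16*H (Z(H, Y) = 4*(H*(-4) + 5) = 4*(-4*H + 5) = 4*(5 - 4*H) = 20 - 16*H)
f(q) = 3*(116 + q)/(32 + q) (f(q) = 3*((q + (20 - 16*(-6)))/(q + 32)) = 3*((q + (20 + 96))/(32 + q)) = 3*((q + 116)/(32 + q)) = 3*((116 + q)/(32 + q)) = 3*(116 + q)/(32 + q))
f(-130) - 1*(-219) = 3*(116 - 130)/(32 - 130) - 1*(-219) = 3*(-14)/(-98) + 219 = 3*(-1/98)*(-14) + 219 = 3/7 + 219 = 1536/7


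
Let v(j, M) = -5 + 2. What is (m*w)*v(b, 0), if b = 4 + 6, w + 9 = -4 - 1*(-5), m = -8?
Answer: -192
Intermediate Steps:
w = -8 (w = -9 + (-4 - 1*(-5)) = -9 + (-4 + 5) = -9 + 1 = -8)
b = 10
v(j, M) = -3
(m*w)*v(b, 0) = -8*(-8)*(-3) = 64*(-3) = -192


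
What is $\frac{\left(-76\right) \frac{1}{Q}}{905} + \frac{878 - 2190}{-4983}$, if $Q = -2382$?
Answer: $\frac{157148346}{596772385} \approx 0.26333$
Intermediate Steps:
$\frac{\left(-76\right) \frac{1}{Q}}{905} + \frac{878 - 2190}{-4983} = \frac{\left(-76\right) \frac{1}{-2382}}{905} + \frac{878 - 2190}{-4983} = \left(-76\right) \left(- \frac{1}{2382}\right) \frac{1}{905} + \left(878 - 2190\right) \left(- \frac{1}{4983}\right) = \frac{38}{1191} \cdot \frac{1}{905} - - \frac{1312}{4983} = \frac{38}{1077855} + \frac{1312}{4983} = \frac{157148346}{596772385}$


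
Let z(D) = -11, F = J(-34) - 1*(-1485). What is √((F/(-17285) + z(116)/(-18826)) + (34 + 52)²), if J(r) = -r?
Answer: √783153066738797105410/325407410 ≈ 86.000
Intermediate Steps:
F = 1519 (F = -1*(-34) - 1*(-1485) = 34 + 1485 = 1519)
√((F/(-17285) + z(116)/(-18826)) + (34 + 52)²) = √((1519/(-17285) - 11/(-18826)) + (34 + 52)²) = √((1519*(-1/17285) - 11*(-1/18826)) + 86²) = √((-1519/17285 + 11/18826) + 7396) = √(-28406559/325407410 + 7396) = √(2406684797801/325407410) = √783153066738797105410/325407410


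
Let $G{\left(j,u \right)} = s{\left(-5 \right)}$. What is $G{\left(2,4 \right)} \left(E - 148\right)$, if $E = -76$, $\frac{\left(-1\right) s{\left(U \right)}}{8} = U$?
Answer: $-8960$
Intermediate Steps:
$s{\left(U \right)} = - 8 U$
$G{\left(j,u \right)} = 40$ ($G{\left(j,u \right)} = \left(-8\right) \left(-5\right) = 40$)
$G{\left(2,4 \right)} \left(E - 148\right) = 40 \left(-76 - 148\right) = 40 \left(-224\right) = -8960$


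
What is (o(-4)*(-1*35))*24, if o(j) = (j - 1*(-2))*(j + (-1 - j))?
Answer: -1680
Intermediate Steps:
o(j) = -2 - j (o(j) = (j + 2)*(-1) = (2 + j)*(-1) = -2 - j)
(o(-4)*(-1*35))*24 = ((-2 - 1*(-4))*(-1*35))*24 = ((-2 + 4)*(-35))*24 = (2*(-35))*24 = -70*24 = -1680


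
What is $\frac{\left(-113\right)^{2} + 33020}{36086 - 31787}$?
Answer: $\frac{15263}{1433} \approx 10.651$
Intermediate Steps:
$\frac{\left(-113\right)^{2} + 33020}{36086 - 31787} = \frac{12769 + 33020}{4299} = 45789 \cdot \frac{1}{4299} = \frac{15263}{1433}$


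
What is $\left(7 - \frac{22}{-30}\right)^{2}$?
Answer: $\frac{13456}{225} \approx 59.804$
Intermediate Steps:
$\left(7 - \frac{22}{-30}\right)^{2} = \left(7 - - \frac{11}{15}\right)^{2} = \left(7 + \frac{11}{15}\right)^{2} = \left(\frac{116}{15}\right)^{2} = \frac{13456}{225}$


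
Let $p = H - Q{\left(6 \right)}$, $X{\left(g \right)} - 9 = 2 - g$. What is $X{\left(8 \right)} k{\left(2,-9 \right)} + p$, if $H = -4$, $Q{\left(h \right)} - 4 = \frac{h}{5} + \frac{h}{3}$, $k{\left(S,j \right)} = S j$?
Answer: $- \frac{326}{5} \approx -65.2$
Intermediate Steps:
$X{\left(g \right)} = 11 - g$ ($X{\left(g \right)} = 9 - \left(-2 + g\right) = 11 - g$)
$Q{\left(h \right)} = 4 + \frac{8 h}{15}$ ($Q{\left(h \right)} = 4 + \left(\frac{h}{5} + \frac{h}{3}\right) = 4 + \frac{8 h}{15}$)
$p = - \frac{56}{5}$ ($p = -4 - \left(4 + \frac{8}{15} \cdot 6\right) = -4 - \left(4 + \frac{16}{5}\right) = -4 - \frac{36}{5} = - \frac{56}{5} \approx -11.2$)
$X{\left(8 \right)} k{\left(2,-9 \right)} + p = \left(11 - 8\right) 2 \left(-9\right) - \frac{56}{5} = \left(11 - 8\right) \left(-18\right) - \frac{56}{5} = 3 \left(-18\right) - \frac{56}{5} = -54 - \frac{56}{5} = - \frac{326}{5}$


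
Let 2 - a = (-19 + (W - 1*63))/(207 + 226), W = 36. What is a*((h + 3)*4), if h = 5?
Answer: 29184/433 ≈ 67.400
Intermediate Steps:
a = 912/433 (a = 2 - (-19 + (36 - 1*63))/(207 + 226) = 2 - (-19 + (36 - 63))/433 = 2 - (-19 - 27)/433 = 2 - (-46)/433 = 2 - 1*(-46/433) = 2 + 46/433 = 912/433 ≈ 2.1062)
a*((h + 3)*4) = 912*((5 + 3)*4)/433 = 912*(8*4)/433 = (912/433)*32 = 29184/433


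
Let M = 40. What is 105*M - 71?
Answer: 4129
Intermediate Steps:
105*M - 71 = 105*40 - 71 = 4200 - 71 = 4129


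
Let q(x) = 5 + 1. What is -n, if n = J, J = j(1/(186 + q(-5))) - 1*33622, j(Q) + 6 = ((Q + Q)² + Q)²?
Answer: 2856182609567/84934656 ≈ 33628.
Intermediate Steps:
q(x) = 6
j(Q) = -6 + (Q + 4*Q²)² (j(Q) = -6 + ((Q + Q)² + Q)² = -6 + ((2*Q)² + Q)² = -6 + (4*Q² + Q)² = -6 + (Q + 4*Q²)²)
J = -2856182609567/84934656 (J = (-6 + (1/(186 + 6))²*(1 + 4/(186 + 6))²) - 1*33622 = (-6 + (1/192)²*(1 + 4/192)²) - 33622 = (-6 + (1/192)²*(1 + 4*(1/192))²) - 33622 = (-6 + (1 + 1/48)²/36864) - 33622 = (-6 + (49/48)²/36864) - 33622 = (-6 + (1/36864)*(2401/2304)) - 33622 = (-6 + 2401/84934656) - 33622 = -509605535/84934656 - 33622 = -2856182609567/84934656 ≈ -33628.)
n = -2856182609567/84934656 ≈ -33628.
-n = -1*(-2856182609567/84934656) = 2856182609567/84934656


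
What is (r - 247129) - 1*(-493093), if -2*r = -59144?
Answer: 275536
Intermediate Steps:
r = 29572 (r = -1/2*(-59144) = 29572)
(r - 247129) - 1*(-493093) = (29572 - 247129) - 1*(-493093) = -217557 + 493093 = 275536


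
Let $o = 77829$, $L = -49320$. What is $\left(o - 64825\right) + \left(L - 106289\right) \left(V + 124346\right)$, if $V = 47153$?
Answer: $-26686774887$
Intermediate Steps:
$\left(o - 64825\right) + \left(L - 106289\right) \left(V + 124346\right) = \left(77829 - 64825\right) + \left(-49320 - 106289\right) \left(47153 + 124346\right) = 13004 - 26686787891 = -26686774887$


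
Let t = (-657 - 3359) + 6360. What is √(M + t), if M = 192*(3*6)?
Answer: 10*√58 ≈ 76.158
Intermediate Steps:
M = 3456 (M = 192*18 = 3456)
t = 2344 (t = -4016 + 6360 = 2344)
√(M + t) = √(3456 + 2344) = √5800 = 10*√58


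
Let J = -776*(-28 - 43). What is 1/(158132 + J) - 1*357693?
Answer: -76270163003/213228 ≈ -3.5769e+5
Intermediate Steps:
J = 55096 (J = -776*(-71) = 55096)
1/(158132 + J) - 1*357693 = 1/(158132 + 55096) - 1*357693 = 1/213228 - 357693 = -76270163003/213228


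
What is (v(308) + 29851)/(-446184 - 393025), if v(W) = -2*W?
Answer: -29235/839209 ≈ -0.034836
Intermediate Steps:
(v(308) + 29851)/(-446184 - 393025) = (-2*308 + 29851)/(-446184 - 393025) = (-616 + 29851)/(-839209) = 29235*(-1/839209) = -29235/839209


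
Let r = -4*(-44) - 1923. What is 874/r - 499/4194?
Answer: -4537309/7326918 ≈ -0.61927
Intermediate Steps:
r = -1747 (r = 176 - 1923 = -1747)
874/r - 499/4194 = 874/(-1747) - 499/4194 = 874*(-1/1747) - 499*1/4194 = -874/1747 - 499/4194 = -4537309/7326918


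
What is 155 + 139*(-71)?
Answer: -9714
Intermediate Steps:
155 + 139*(-71) = 155 - 9869 = -9714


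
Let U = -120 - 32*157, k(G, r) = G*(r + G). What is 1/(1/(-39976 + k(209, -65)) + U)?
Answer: -9880/50822721 ≈ -0.00019440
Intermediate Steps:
k(G, r) = G*(G + r)
U = -5144 (U = -120 - 5024 = -5144)
1/(1/(-39976 + k(209, -65)) + U) = 1/(1/(-39976 + 209*(209 - 65)) - 5144) = 1/(1/(-39976 + 209*144) - 5144) = 1/(1/(-39976 + 30096) - 5144) = 1/(1/(-9880) - 5144) = 1/(-1/9880 - 5144) = 1/(-50822721/9880) = -9880/50822721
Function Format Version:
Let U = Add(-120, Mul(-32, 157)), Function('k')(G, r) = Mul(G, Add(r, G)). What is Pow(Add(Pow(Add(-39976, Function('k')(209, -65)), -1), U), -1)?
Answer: Rational(-9880, 50822721) ≈ -0.00019440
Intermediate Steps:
Function('k')(G, r) = Mul(G, Add(G, r))
U = -5144 (U = Add(-120, -5024) = -5144)
Pow(Add(Pow(Add(-39976, Function('k')(209, -65)), -1), U), -1) = Pow(Add(Pow(Add(-39976, Mul(209, Add(209, -65))), -1), -5144), -1) = Pow(Add(Pow(Add(-39976, Mul(209, 144)), -1), -5144), -1) = Pow(Add(Pow(Add(-39976, 30096), -1), -5144), -1) = Pow(Add(Pow(-9880, -1), -5144), -1) = Pow(Add(Rational(-1, 9880), -5144), -1) = Pow(Rational(-50822721, 9880), -1) = Rational(-9880, 50822721)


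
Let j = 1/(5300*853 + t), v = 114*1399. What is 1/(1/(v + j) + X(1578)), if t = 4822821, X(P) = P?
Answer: 1490192687407/2351524070071967 ≈ 0.00063371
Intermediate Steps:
v = 159486
j = 1/9343721 (j = 1/(5300*853 + 4822821) = 1/(4520900 + 4822821) = 1/9343721 ≈ 1.0702e-7)
1/(1/(v + j) + X(1578)) = 1/(1/(159486 + 1/9343721) + 1578) = 1/(1/(1490192687407/9343721) + 1578) = 1/(9343721/1490192687407 + 1578) = 1/(2351524070071967/1490192687407) = 1490192687407/2351524070071967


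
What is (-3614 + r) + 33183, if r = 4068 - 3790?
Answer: 29847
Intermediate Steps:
r = 278
(-3614 + r) + 33183 = (-3614 + 278) + 33183 = -3336 + 33183 = 29847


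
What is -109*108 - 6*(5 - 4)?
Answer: -11778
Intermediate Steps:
-109*108 - 6*(5 - 4) = -11772 - 6*1 = -11772 - 6 = -11778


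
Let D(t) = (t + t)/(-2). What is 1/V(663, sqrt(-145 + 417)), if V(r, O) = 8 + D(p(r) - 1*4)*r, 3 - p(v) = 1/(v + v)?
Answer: 2/1343 ≈ 0.0014892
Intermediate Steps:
p(v) = 3 - 1/(2*v) (p(v) = 3 - 1/(v + v) = 3 - 1/(2*v))
D(t) = -t
V(r, O) = 8 + r*(1 + 1/(2*r)) (V(r, O) = 8 + (-((3 - 1/(2*r)) - 1*4))*r = 8 + (-((3 - 1/(2*r)) - 4))*r = 8 + (-(-1 - 1/(2*r)))*r = 8 + (1 + 1/(2*r))*r = 8 + r*(1 + 1/(2*r)))
1/V(663, sqrt(-145 + 417)) = 1/(17/2 + 663) = 1/(1343/2) = 2/1343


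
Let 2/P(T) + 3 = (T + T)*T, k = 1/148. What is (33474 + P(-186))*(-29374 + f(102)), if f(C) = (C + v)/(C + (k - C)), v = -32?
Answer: -14679014542744/23063 ≈ -6.3647e+8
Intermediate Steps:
k = 1/148 ≈ 0.0067568
P(T) = 2/(-3 + 2*T²) (P(T) = 2/(-3 + (T + T)*T) = 2/(-3 + (2*T)*T) = 2/(-3 + 2*T²))
f(C) = -4736 + 148*C (f(C) = (C - 32)/(C + (1/148 - C)) = (-32 + C)/(1/148) = (-32 + C)*148 = -4736 + 148*C)
(33474 + P(-186))*(-29374 + f(102)) = (33474 + 2/(-3 + 2*(-186)²))*(-29374 + (-4736 + 148*102)) = (33474 + 2/(-3 + 2*34596))*(-29374 + (-4736 + 15096)) = (33474 + 2/(-3 + 69192))*(-29374 + 10360) = (33474 + 2/69189)*(-19014) = (2316032588/69189)*(-19014) = -14679014542744/23063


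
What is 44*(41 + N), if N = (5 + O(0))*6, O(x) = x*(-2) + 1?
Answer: 3388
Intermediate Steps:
O(x) = 1 - 2*x (O(x) = -2*x + 1 = 1 - 2*x)
N = 36 (N = (5 + (1 - 2*0))*6 = (5 + (1 + 0))*6 = (5 + 1)*6 = 6*6 = 36)
44*(41 + N) = 44*(41 + 36) = 44*77 = 3388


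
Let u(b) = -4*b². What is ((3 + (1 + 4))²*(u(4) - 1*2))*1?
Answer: -4224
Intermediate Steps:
((3 + (1 + 4))²*(u(4) - 1*2))*1 = ((3 + (1 + 4))²*(-4*4² - 1*2))*1 = ((3 + 5)²*(-4*16 - 2))*1 = (8²*(-64 - 2))*1 = (64*(-66))*1 = -4224*1 = -4224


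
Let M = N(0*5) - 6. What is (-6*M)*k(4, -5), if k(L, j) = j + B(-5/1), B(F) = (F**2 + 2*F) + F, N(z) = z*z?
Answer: 180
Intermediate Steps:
N(z) = z**2
M = -6 (M = (0*5)**2 - 6 = 0**2 - 6 = 0 - 6 = -6)
B(F) = F**2 + 3*F
k(L, j) = 10 + j (k(L, j) = j + (-5/1)*(3 - 5/1) = j + (-5*1)*(3 - 5*1) = j - 5*(3 - 5) = j - 5*(-2) = j + 10 = 10 + j)
(-6*M)*k(4, -5) = (-6*(-6))*(10 - 5) = 36*5 = 180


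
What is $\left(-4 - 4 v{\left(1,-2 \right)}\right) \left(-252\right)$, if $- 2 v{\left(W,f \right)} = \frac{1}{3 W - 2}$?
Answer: $504$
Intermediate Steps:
$v{\left(W,f \right)} = - \frac{1}{2 \left(-2 + 3 W\right)}$ ($v{\left(W,f \right)} = - \frac{1}{2 \left(3 W - 2\right)} = - \frac{1}{2 \left(-2 + 3 W\right)}$)
$\left(-4 - 4 v{\left(1,-2 \right)}\right) \left(-252\right) = \left(-4 - 4 \left(- \frac{1}{-4 + 6 \cdot 1}\right)\right) \left(-252\right) = \left(-4 - 4 \left(- \frac{1}{-4 + 6}\right)\right) \left(-252\right) = \left(-4 - 4 \left(- \frac{1}{2}\right)\right) \left(-252\right) = \left(-4 - 4 \left(\left(-1\right) \frac{1}{2}\right)\right) \left(-252\right) = \left(-4 - -2\right) \left(-252\right) = \left(-4 + 2\right) \left(-252\right) = \left(-2\right) \left(-252\right) = 504$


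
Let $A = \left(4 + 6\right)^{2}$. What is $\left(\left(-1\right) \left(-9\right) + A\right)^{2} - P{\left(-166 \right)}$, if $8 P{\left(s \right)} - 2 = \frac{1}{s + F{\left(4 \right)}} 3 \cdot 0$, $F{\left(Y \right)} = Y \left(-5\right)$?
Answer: $\frac{47523}{4} \approx 11881.0$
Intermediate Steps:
$F{\left(Y \right)} = - 5 Y$
$P{\left(s \right)} = \frac{1}{4}$ ($P{\left(s \right)} = \frac{1}{4} + \frac{\frac{1}{s - 20} \cdot 3 \cdot 0}{8} = \frac{1}{4} + \frac{\frac{1}{-20 + s} 3 \cdot 0}{8} = \frac{1}{4} + \frac{\frac{3}{-20 + s} 0}{8} = \frac{1}{4} + \frac{1}{8} \cdot 0 = \frac{1}{4} + 0 = \frac{1}{4}$)
$A = 100$ ($A = 10^{2} = 100$)
$\left(\left(-1\right) \left(-9\right) + A\right)^{2} - P{\left(-166 \right)} = \left(\left(-1\right) \left(-9\right) + 100\right)^{2} - \frac{1}{4} = \left(9 + 100\right)^{2} - \frac{1}{4} = 109^{2} - \frac{1}{4} = 11881 - \frac{1}{4} = \frac{47523}{4}$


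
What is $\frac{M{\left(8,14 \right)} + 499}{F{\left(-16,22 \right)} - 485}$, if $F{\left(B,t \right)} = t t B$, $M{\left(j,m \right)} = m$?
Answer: $- \frac{171}{2743} \approx -0.06234$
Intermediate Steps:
$F{\left(B,t \right)} = B t^{2}$ ($F{\left(B,t \right)} = t^{2} B = B t^{2}$)
$\frac{M{\left(8,14 \right)} + 499}{F{\left(-16,22 \right)} - 485} = \frac{14 + 499}{- 16 \cdot 22^{2} - 485} = \frac{513}{\left(-16\right) 484 - 485} = \frac{513}{-7744 - 485} = \frac{513}{-8229} = 513 \left(- \frac{1}{8229}\right) = - \frac{171}{2743}$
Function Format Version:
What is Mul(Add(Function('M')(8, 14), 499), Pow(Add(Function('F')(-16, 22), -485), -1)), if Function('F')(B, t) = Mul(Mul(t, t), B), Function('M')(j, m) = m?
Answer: Rational(-171, 2743) ≈ -0.062340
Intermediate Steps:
Function('F')(B, t) = Mul(B, Pow(t, 2)) (Function('F')(B, t) = Mul(Pow(t, 2), B) = Mul(B, Pow(t, 2)))
Mul(Add(Function('M')(8, 14), 499), Pow(Add(Function('F')(-16, 22), -485), -1)) = Mul(Add(14, 499), Pow(Add(Mul(-16, Pow(22, 2)), -485), -1)) = Mul(513, Pow(Add(Mul(-16, 484), -485), -1)) = Mul(513, Pow(Add(-7744, -485), -1)) = Mul(513, Pow(-8229, -1)) = Mul(513, Rational(-1, 8229)) = Rational(-171, 2743)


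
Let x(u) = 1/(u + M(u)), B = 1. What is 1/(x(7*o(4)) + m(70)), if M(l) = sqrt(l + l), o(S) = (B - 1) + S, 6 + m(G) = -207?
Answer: -155036/33016705 + 2*sqrt(14)/33016705 ≈ -0.0046955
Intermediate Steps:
m(G) = -213 (m(G) = -6 - 207 = -213)
o(S) = S (o(S) = (1 - 1) + S = 0 + S = S)
M(l) = sqrt(2)*sqrt(l) (M(l) = sqrt(2*l) = sqrt(2)*sqrt(l))
x(u) = 1/(u + sqrt(2)*sqrt(u))
1/(x(7*o(4)) + m(70)) = 1/(1/(7*4 + sqrt(2)*sqrt(7*4)) - 213) = 1/(1/(28 + sqrt(2)*sqrt(28)) - 213) = 1/(1/(28 + sqrt(2)*(2*sqrt(7))) - 213) = 1/(1/(28 + 2*sqrt(14)) - 213) = 1/(-213 + 1/(28 + 2*sqrt(14)))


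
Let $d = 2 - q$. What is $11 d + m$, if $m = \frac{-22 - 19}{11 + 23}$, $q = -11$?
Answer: $\frac{4821}{34} \approx 141.79$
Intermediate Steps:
$d = 13$ ($d = 2 - -11 = 2 + 11 = 13$)
$m = - \frac{41}{34} \approx -1.2059$
$11 d + m = 11 \cdot 13 - \frac{41}{34} = 143 - \frac{41}{34} = \frac{4821}{34}$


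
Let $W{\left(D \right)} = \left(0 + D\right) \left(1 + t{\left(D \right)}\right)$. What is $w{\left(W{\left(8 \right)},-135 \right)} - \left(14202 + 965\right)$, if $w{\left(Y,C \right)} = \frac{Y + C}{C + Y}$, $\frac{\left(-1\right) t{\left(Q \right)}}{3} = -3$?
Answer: $-15166$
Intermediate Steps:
$t{\left(Q \right)} = 9$ ($t{\left(Q \right)} = \left(-3\right) \left(-3\right) = 9$)
$W{\left(D \right)} = 10 D$ ($W{\left(D \right)} = \left(0 + D\right) \left(1 + 9\right) = D 10 = 10 D$)
$w{\left(Y,C \right)} = 1$ ($w{\left(Y,C \right)} = \frac{C + Y}{C + Y} = 1$)
$w{\left(W{\left(8 \right)},-135 \right)} - \left(14202 + 965\right) = 1 - \left(14202 + 965\right) = 1 - 15167 = -15166$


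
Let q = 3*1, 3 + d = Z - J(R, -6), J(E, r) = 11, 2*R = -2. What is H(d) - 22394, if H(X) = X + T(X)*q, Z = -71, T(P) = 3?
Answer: -22470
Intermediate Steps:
R = -1 (R = (½)*(-2) = -1)
d = -85 (d = -3 + (-71 - 1*11) = -3 + (-71 - 11) = -3 - 82 = -85)
q = 3
H(X) = 9 + X (H(X) = X + 3*3 = X + 9 = 9 + X)
H(d) - 22394 = (9 - 85) - 22394 = -76 - 22394 = -22470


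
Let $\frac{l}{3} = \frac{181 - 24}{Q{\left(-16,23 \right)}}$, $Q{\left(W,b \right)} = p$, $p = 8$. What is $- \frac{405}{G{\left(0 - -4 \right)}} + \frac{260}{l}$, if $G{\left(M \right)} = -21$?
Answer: $\frac{78145}{3297} \approx 23.702$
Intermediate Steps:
$Q{\left(W,b \right)} = 8$
$l = \frac{471}{8}$ ($l = 3 \frac{181 - 24}{8} = 3 \left(181 - 24\right) \frac{1}{8} = 3 \cdot 157 \cdot \frac{1}{8} = 3 \cdot \frac{157}{8} = \frac{471}{8} \approx 58.875$)
$- \frac{405}{G{\left(0 - -4 \right)}} + \frac{260}{l} = - \frac{405}{-21} + \frac{260}{\frac{471}{8}} = \left(-405\right) \left(- \frac{1}{21}\right) + 260 \cdot \frac{8}{471} = \frac{135}{7} + \frac{2080}{471} = \frac{78145}{3297}$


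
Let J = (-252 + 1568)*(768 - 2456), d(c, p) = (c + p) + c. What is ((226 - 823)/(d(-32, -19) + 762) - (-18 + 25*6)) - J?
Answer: 1508245807/679 ≈ 2.2213e+6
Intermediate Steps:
d(c, p) = p + 2*c
J = -2221408 (J = 1316*(-1688) = -2221408)
((226 - 823)/(d(-32, -19) + 762) - (-18 + 25*6)) - J = ((226 - 823)/((-19 + 2*(-32)) + 762) - (-18 + 25*6)) - 1*(-2221408) = (-597/((-19 - 64) + 762) - (-18 + 150)) + 2221408 = (-597/(-83 + 762) - 1*132) + 2221408 = (-597/679 - 132) + 2221408 = -90225/679 + 2221408 = 1508245807/679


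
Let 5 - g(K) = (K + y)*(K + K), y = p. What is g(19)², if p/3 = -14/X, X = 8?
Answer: 1071225/4 ≈ 2.6781e+5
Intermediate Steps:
p = -21/4 (p = 3*(-14/8) = 3*(-14*⅛) = 3*(-7/4) = -21/4 ≈ -5.2500)
y = -21/4 ≈ -5.2500
g(K) = 5 - 2*K*(-21/4 + K) (g(K) = 5 - (K - 21/4)*(K + K) = 5 - (-21/4 + K)*2*K = 5 - 2*K*(-21/4 + K))
g(19)² = (5 - 2*19² + (21/2)*19)² = (5 - 2*361 + 399/2)² = (5 - 722 + 399/2)² = (-1035/2)² = 1071225/4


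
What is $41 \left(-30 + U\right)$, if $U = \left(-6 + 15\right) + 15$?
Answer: $-246$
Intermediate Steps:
$U = 24$ ($U = 9 + 15 = 24$)
$41 \left(-30 + U\right) = 41 \left(-30 + 24\right) = 41 \left(-6\right) = -246$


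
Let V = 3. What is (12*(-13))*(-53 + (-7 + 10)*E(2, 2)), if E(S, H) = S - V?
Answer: 8736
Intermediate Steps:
E(S, H) = -3 + S (E(S, H) = S - 1*3 = S - 3 = -3 + S)
(12*(-13))*(-53 + (-7 + 10)*E(2, 2)) = (12*(-13))*(-53 + (-7 + 10)*(-3 + 2)) = -156*(-53 + 3*(-1)) = -156*(-53 - 3) = -156*(-56) = 8736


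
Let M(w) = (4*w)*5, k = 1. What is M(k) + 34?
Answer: 54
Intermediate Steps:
M(w) = 20*w
M(k) + 34 = 20*1 + 34 = 20 + 34 = 54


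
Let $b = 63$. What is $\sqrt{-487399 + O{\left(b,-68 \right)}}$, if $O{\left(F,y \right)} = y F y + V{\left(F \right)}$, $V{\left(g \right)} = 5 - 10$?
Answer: $6 i \sqrt{5447} \approx 442.82 i$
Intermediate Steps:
$V{\left(g \right)} = -5$
$O{\left(F,y \right)} = -5 + F y^{2}$ ($O{\left(F,y \right)} = y F y - 5 = F y y - 5 = F y^{2} - 5 = -5 + F y^{2}$)
$\sqrt{-487399 + O{\left(b,-68 \right)}} = \sqrt{-487399 - \left(5 - 63 \left(-68\right)^{2}\right)} = \sqrt{-487399 + \left(-5 + 63 \cdot 4624\right)} = \sqrt{-487399 + \left(-5 + 291312\right)} = \sqrt{-487399 + 291307} = \sqrt{-196092} = 6 i \sqrt{5447}$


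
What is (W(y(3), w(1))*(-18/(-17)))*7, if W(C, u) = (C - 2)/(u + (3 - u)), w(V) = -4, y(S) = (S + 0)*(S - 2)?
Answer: 42/17 ≈ 2.4706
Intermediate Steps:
y(S) = S*(-2 + S)
W(C, u) = -2/3 + C/3 (W(C, u) = (-2 + C)/3 = (-2 + C)*(1/3) = -2/3 + C/3)
(W(y(3), w(1))*(-18/(-17)))*7 = ((-2/3 + (3*(-2 + 3))/3)*(-18/(-17)))*7 = ((-2/3 + (3*1)/3)*(-18*(-1/17)))*7 = ((-2/3 + (1/3)*3)*(18/17))*7 = ((-2/3 + 1)*(18/17))*7 = ((1/3)*(18/17))*7 = (6/17)*7 = 42/17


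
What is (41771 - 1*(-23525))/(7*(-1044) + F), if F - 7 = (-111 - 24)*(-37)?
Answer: -32648/1153 ≈ -28.316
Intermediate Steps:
F = 5002 (F = 7 + (-111 - 24)*(-37) = 7 - 135*(-37) = 7 + 4995 = 5002)
(41771 - 1*(-23525))/(7*(-1044) + F) = (41771 - 1*(-23525))/(7*(-1044) + 5002) = (41771 + 23525)/(-7308 + 5002) = 65296/(-2306) = 65296*(-1/2306) = -32648/1153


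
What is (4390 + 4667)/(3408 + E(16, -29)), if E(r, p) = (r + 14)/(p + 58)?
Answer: 87551/32954 ≈ 2.6568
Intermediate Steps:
E(r, p) = (14 + r)/(58 + p)
(4390 + 4667)/(3408 + E(16, -29)) = (4390 + 4667)/(3408 + (14 + 16)/(58 - 29)) = 9057/(3408 + 30/29) = 9057/(98862/29) = 9057*(29/98862) = 87551/32954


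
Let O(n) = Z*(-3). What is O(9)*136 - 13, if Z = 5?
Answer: -2053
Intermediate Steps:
O(n) = -15 (O(n) = 5*(-3) = -15)
O(9)*136 - 13 = -15*136 - 13 = -2040 - 13 = -2053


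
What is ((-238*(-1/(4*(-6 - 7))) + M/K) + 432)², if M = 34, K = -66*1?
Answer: 134166166369/736164 ≈ 1.8225e+5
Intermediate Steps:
K = -66
((-238*(-1/(4*(-6 - 7))) + M/K) + 432)² = ((-238*(-1/(4*(-6 - 7))) + 34/(-66)) + 432)² = ((-238/((-4*(-13))) + 34*(-1/66)) + 432)² = ((-238/52 - 17/33) + 432)² = ((-238*1/52 - 17/33) + 432)² = ((-119/26 - 17/33) + 432)² = (-4369/858 + 432)² = (366287/858)² = 134166166369/736164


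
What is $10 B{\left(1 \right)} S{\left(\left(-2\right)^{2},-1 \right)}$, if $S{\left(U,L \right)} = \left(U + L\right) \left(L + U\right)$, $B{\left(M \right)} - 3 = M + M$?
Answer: $450$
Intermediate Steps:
$B{\left(M \right)} = 3 + 2 M$ ($B{\left(M \right)} = 3 + \left(M + M\right) = 3 + 2 M$)
$S{\left(U,L \right)} = \left(L + U\right)^{2}$ ($S{\left(U,L \right)} = \left(L + U\right) \left(L + U\right) = \left(L + U\right)^{2}$)
$10 B{\left(1 \right)} S{\left(\left(-2\right)^{2},-1 \right)} = 10 \left(3 + 2 \cdot 1\right) \left(-1 + \left(-2\right)^{2}\right)^{2} = 10 \left(3 + 2\right) \left(-1 + 4\right)^{2} = 10 \cdot 5 \cdot 3^{2} = 50 \cdot 9 = 450$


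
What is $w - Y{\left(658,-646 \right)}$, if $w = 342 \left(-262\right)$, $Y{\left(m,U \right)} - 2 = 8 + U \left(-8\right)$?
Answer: $-94782$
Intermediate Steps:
$Y{\left(m,U \right)} = 10 - 8 U$ ($Y{\left(m,U \right)} = 2 + \left(8 + U \left(-8\right)\right) = 2 - \left(-8 + 8 U\right) = 10 - 8 U$)
$w = -89604$
$w - Y{\left(658,-646 \right)} = -89604 - \left(10 - -5168\right) = -89604 - \left(10 + 5168\right) = -89604 - 5178 = -94782$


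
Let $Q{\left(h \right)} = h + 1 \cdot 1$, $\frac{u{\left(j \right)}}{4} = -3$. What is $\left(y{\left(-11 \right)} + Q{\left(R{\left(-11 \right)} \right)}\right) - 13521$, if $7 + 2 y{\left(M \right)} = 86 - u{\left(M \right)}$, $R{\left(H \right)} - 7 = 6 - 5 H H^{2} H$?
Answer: $- \frac{905395}{2} \approx -4.527 \cdot 10^{5}$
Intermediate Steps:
$u{\left(j \right)} = -12$ ($u{\left(j \right)} = 4 \left(-3\right) = -12$)
$R{\left(H \right)} = 7 - 30 H^{4}$ ($R{\left(H \right)} = 7 + 6 - 5 H H^{2} H = 7 + 6 - 5 H^{3} H = 7 + 6 \left(- 5 H^{4}\right) = 7 - 30 H^{4}$)
$Q{\left(h \right)} = 1 + h$ ($Q{\left(h \right)} = h + 1 = 1 + h$)
$y{\left(M \right)} = \frac{91}{2}$ ($y{\left(M \right)} = - \frac{7}{2} + \frac{86 - -12}{2} = - \frac{7}{2} + \frac{86 + 12}{2} = - \frac{7}{2} + \frac{1}{2} \cdot 98 = - \frac{7}{2} + 49 = \frac{91}{2}$)
$\left(y{\left(-11 \right)} + Q{\left(R{\left(-11 \right)} \right)}\right) - 13521 = \left(\frac{91}{2} + \left(1 + \left(7 - 30 \left(-11\right)^{4}\right)\right)\right) - 13521 = \left(\frac{91}{2} + \left(1 + \left(7 - 439230\right)\right)\right) - 13521 = \left(\frac{91}{2} + \left(1 - 439223\right)\right) - 13521 = \left(\frac{91}{2} - 439222\right) - 13521 = - \frac{878353}{2} - 13521 = - \frac{905395}{2}$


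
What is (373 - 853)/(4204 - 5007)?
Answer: 480/803 ≈ 0.59776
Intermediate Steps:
(373 - 853)/(4204 - 5007) = -480/(-803) = -480*(-1/803) = 480/803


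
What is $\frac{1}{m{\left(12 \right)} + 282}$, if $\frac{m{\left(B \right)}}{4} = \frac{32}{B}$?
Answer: $\frac{3}{878} \approx 0.0034169$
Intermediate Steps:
$m{\left(B \right)} = \frac{128}{B}$ ($m{\left(B \right)} = 4 \frac{32}{B} = \frac{128}{B}$)
$\frac{1}{m{\left(12 \right)} + 282} = \frac{1}{\frac{128}{12} + 282} = \frac{1}{128 \cdot \frac{1}{12} + 282} = \frac{1}{\frac{32}{3} + 282} = \frac{1}{\frac{878}{3}} = \frac{3}{878}$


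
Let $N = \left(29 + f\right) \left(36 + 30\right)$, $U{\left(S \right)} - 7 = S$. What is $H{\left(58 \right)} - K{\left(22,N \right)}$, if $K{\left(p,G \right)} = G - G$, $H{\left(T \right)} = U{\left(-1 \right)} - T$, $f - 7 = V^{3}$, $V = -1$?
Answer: $-52$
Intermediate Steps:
$f = 6$ ($f = 7 + \left(-1\right)^{3} = 7 - 1 = 6$)
$U{\left(S \right)} = 7 + S$
$H{\left(T \right)} = 6 - T$ ($H{\left(T \right)} = \left(7 - 1\right) - T = 6 - T$)
$N = 2310$ ($N = \left(29 + 6\right) \left(36 + 30\right) = 35 \cdot 66 = 2310$)
$K{\left(p,G \right)} = 0$
$H{\left(58 \right)} - K{\left(22,N \right)} = \left(6 - 58\right) - 0 = \left(6 - 58\right) + 0 = -52 + 0 = -52$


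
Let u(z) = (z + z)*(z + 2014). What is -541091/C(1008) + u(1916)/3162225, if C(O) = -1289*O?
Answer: 1418558558173/273914459280 ≈ 5.1788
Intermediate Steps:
u(z) = 2*z*(2014 + z) (u(z) = (2*z)*(2014 + z) = 2*z*(2014 + z))
-541091/C(1008) + u(1916)/3162225 = -541091/((-1289*1008)) + (2*1916*(2014 + 1916))/3162225 = -541091/(-1299312) + (2*1916*3930)*(1/3162225) = -541091*(-1/1299312) + 15059760*(1/3162225) = 541091/1299312 + 1003984/210815 = 1418558558173/273914459280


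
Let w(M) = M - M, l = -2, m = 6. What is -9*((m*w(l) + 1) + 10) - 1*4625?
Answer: -4724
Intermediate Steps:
w(M) = 0
-9*((m*w(l) + 1) + 10) - 1*4625 = -9*((6*0 + 1) + 10) - 1*4625 = -9*((0 + 1) + 10) - 4625 = -9*(1 + 10) - 4625 = -9*11 - 4625 = -99 - 4625 = -4724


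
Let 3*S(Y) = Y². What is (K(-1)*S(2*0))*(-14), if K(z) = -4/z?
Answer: 0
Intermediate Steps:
S(Y) = Y²/3
(K(-1)*S(2*0))*(-14) = ((-4/(-1))*((2*0)²/3))*(-14) = ((-4*(-1))*((⅓)*0²))*(-14) = (4*((⅓)*0))*(-14) = (4*0)*(-14) = 0*(-14) = 0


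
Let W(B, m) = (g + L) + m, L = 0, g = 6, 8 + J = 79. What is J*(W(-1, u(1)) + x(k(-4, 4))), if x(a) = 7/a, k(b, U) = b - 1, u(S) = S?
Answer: 1988/5 ≈ 397.60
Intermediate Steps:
J = 71 (J = -8 + 79 = 71)
W(B, m) = 6 + m (W(B, m) = (6 + 0) + m = 6 + m)
k(b, U) = -1 + b
J*(W(-1, u(1)) + x(k(-4, 4))) = 71*((6 + 1) + 7/(-1 - 4)) = 71*(7 + 7/(-5)) = 71*(7 + 7*(-⅕)) = 71*(7 - 7/5) = 71*(28/5) = 1988/5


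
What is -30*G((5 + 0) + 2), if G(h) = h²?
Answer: -1470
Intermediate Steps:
-30*G((5 + 0) + 2) = -30*((5 + 0) + 2)² = -30*(5 + 2)² = -30*7² = -30*49 = -1470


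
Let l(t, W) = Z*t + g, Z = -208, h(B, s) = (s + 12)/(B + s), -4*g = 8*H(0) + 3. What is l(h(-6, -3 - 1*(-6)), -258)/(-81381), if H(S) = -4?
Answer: -4189/325524 ≈ -0.012868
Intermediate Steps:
g = 29/4 (g = -(8*(-4) + 3)/4 = -(-32 + 3)/4 = -1/4*(-29) = 29/4 ≈ 7.2500)
h(B, s) = (12 + s)/(B + s)
l(t, W) = 29/4 - 208*t (l(t, W) = -208*t + 29/4 = 29/4 - 208*t)
l(h(-6, -3 - 1*(-6)), -258)/(-81381) = (29/4 - 208*(12 + (-3 - 1*(-6)))/(-6 + (-3 - 1*(-6))))/(-81381) = (29/4 - 208*(12 + (-3 + 6))/(-6 + (-3 + 6)))*(-1/81381) = (29/4 - 208*(12 + 3)/(-6 + 3))*(-1/81381) = (29/4 - 208*15/(-3))*(-1/81381) = (29/4 - (-208)*15/3)*(-1/81381) = (29/4 - 208*(-5))*(-1/81381) = (29/4 + 1040)*(-1/81381) = (4189/4)*(-1/81381) = -4189/325524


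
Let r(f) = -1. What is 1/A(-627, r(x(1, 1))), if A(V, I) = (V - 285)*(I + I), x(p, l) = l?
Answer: 1/1824 ≈ 0.00054825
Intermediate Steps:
A(V, I) = 2*I*(-285 + V) (A(V, I) = (-285 + V)*(2*I) = 2*I*(-285 + V))
1/A(-627, r(x(1, 1))) = 1/(2*(-1)*(-285 - 627)) = 1/(2*(-1)*(-912)) = 1/1824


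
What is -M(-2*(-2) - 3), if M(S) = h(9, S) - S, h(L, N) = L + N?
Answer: -9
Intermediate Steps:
M(S) = 9 (M(S) = (9 + S) - S = 9)
-M(-2*(-2) - 3) = -1*9 = -9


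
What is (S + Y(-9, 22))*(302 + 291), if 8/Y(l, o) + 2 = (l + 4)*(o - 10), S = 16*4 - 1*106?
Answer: -774458/31 ≈ -24983.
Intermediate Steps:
S = -42 (S = 64 - 106 = -42)
Y(l, o) = 8/(-2 + (-10 + o)*(4 + l)) (Y(l, o) = 8/(-2 + (l + 4)*(o - 10)) = 8/(-2 + (4 + l)*(-10 + o)) = 8/(-2 + (-10 + o)*(4 + l)))
(S + Y(-9, 22))*(302 + 291) = (-42 + 8/(-42 - 10*(-9) + 4*22 - 9*22))*(302 + 291) = (-42 + 8/(-42 + 90 + 88 - 198))*593 = (-42 + 8/(-62))*593 = (-42 + 8*(-1/62))*593 = (-42 - 4/31)*593 = -1306/31*593 = -774458/31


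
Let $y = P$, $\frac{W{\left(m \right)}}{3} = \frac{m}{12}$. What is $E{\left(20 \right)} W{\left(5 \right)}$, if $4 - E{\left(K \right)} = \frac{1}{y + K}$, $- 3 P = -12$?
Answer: $\frac{475}{96} \approx 4.9479$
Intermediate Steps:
$W{\left(m \right)} = \frac{m}{4}$ ($W{\left(m \right)} = 3 \frac{m}{12} = \frac{m}{4}$)
$P = 4$ ($P = \left(- \frac{1}{3}\right) \left(-12\right) = 4$)
$y = 4$
$E{\left(K \right)} = 4 - \frac{1}{4 + K}$
$E{\left(20 \right)} W{\left(5 \right)} = \frac{15 + 4 \cdot 20}{4 + 20} \cdot \frac{1}{4} \cdot 5 = \frac{15 + 80}{24} \cdot \frac{5}{4} = \frac{1}{24} \cdot 95 \cdot \frac{5}{4} = \frac{95}{24} \cdot \frac{5}{4} = \frac{475}{96}$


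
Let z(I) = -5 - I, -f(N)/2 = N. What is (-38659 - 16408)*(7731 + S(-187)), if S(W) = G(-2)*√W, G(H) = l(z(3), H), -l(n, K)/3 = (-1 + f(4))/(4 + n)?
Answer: -425722977 + 1486809*I*√187/4 ≈ -4.2572e+8 + 5.083e+6*I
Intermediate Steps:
f(N) = -2*N
l(n, K) = 27/(4 + n) (l(n, K) = -3*(-1 - 2*4)/(4 + n) = -3*(-1 - 8)/(4 + n) = -(-27)/(4 + n) = 27/(4 + n))
G(H) = -27/4 (G(H) = 27/(4 + (-5 - 1*3)) = 27/(4 + (-5 - 3)) = 27/(4 - 8) = 27/(-4) = 27*(-¼) = -27/4)
S(W) = -27*√W/4
(-38659 - 16408)*(7731 + S(-187)) = (-38659 - 16408)*(7731 - 27*I*√187/4) = -55067*(7731 - 27*I*√187/4) = -425722977 + 1486809*I*√187/4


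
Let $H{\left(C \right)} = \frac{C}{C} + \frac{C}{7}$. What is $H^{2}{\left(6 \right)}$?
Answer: $\frac{169}{49} \approx 3.449$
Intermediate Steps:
$H{\left(C \right)} = 1 + \frac{C}{7}$ ($H{\left(C \right)} = 1 + C \frac{1}{7} = 1 + \frac{C}{7}$)
$H^{2}{\left(6 \right)} = \left(1 + \frac{1}{7} \cdot 6\right)^{2} = \left(1 + \frac{6}{7}\right)^{2} = \left(\frac{13}{7}\right)^{2} = \frac{169}{49}$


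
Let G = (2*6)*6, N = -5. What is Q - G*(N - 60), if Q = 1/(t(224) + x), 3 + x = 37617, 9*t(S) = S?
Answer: 1585350009/338750 ≈ 4680.0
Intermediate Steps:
t(S) = S/9
G = 72 (G = 12*6 = 72)
x = 37614 (x = -3 + 37617 = 37614)
Q = 9/338750 (Q = 1/((1/9)*224 + 37614) = 1/(224/9 + 37614) = 1/(338750/9) = 9/338750 ≈ 2.6568e-5)
Q - G*(N - 60) = 9/338750 - 72*(-5 - 60) = 9/338750 - 72*(-65) = 9/338750 - 1*(-4680) = 9/338750 + 4680 = 1585350009/338750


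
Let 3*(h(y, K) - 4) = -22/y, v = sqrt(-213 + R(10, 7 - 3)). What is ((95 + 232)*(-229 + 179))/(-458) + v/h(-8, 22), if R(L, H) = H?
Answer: 8175/229 + 12*I*sqrt(209)/59 ≈ 35.699 + 2.9404*I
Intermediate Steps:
v = I*sqrt(209) (v = sqrt(-213 + (7 - 3)) = sqrt(-213 + 4) = sqrt(-209) = I*sqrt(209) ≈ 14.457*I)
h(y, K) = 4 - 22/(3*y) (h(y, K) = 4 + (-22/y)/3 = 4 - 22/(3*y))
((95 + 232)*(-229 + 179))/(-458) + v/h(-8, 22) = ((95 + 232)*(-229 + 179))/(-458) + (I*sqrt(209))/(4 - 22/3/(-8)) = (327*(-50))*(-1/458) + (I*sqrt(209))/(4 - 22/3*(-1/8)) = -16350*(-1/458) + (I*sqrt(209))/(4 + 11/12) = 8175/229 + (I*sqrt(209))/(59/12) = 8175/229 + (I*sqrt(209))*(12/59) = 8175/229 + 12*I*sqrt(209)/59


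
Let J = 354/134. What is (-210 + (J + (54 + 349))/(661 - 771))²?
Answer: 620060178721/13579225 ≈ 45662.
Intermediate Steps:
J = 177/67 (J = 354*(1/134) = 177/67 ≈ 2.6418)
(-210 + (J + (54 + 349))/(661 - 771))² = (-210 + (177/67 + (54 + 349))/(661 - 771))² = (-210 + (177/67 + 403)/(-110))² = (-210 + (27178/67)*(-1/110))² = (-210 - 13589/3685)² = (-787439/3685)² = 620060178721/13579225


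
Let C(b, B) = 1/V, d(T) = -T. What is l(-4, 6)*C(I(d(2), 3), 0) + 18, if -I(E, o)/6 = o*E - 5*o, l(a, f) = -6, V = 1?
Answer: 12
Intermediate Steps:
I(E, o) = 30*o - 6*E*o (I(E, o) = -6*(o*E - 5*o) = -6*(E*o - 5*o) = -6*(-5*o + E*o) = 30*o - 6*E*o)
C(b, B) = 1 (C(b, B) = 1/1 = 1)
l(-4, 6)*C(I(d(2), 3), 0) + 18 = -6*1 + 18 = -6 + 18 = 12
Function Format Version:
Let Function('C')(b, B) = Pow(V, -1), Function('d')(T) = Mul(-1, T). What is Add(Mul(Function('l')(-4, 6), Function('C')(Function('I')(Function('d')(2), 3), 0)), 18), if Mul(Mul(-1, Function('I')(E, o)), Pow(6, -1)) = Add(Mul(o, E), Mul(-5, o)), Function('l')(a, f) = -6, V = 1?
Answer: 12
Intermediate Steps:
Function('I')(E, o) = Add(Mul(30, o), Mul(-6, E, o)) (Function('I')(E, o) = Mul(-6, Add(Mul(o, E), Mul(-5, o))) = Mul(-6, Add(Mul(E, o), Mul(-5, o))) = Mul(-6, Add(Mul(-5, o), Mul(E, o))) = Add(Mul(30, o), Mul(-6, E, o)))
Function('C')(b, B) = 1 (Function('C')(b, B) = Pow(1, -1) = 1)
Add(Mul(Function('l')(-4, 6), Function('C')(Function('I')(Function('d')(2), 3), 0)), 18) = Add(Mul(-6, 1), 18) = Add(-6, 18) = 12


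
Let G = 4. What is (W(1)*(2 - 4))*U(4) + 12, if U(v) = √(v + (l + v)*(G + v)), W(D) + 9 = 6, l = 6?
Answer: 12 + 12*√21 ≈ 66.991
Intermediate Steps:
W(D) = -3 (W(D) = -9 + 6 = -3)
U(v) = √(v + (4 + v)*(6 + v)) (U(v) = √(v + (6 + v)*(4 + v)) = √(v + (4 + v)*(6 + v)))
(W(1)*(2 - 4))*U(4) + 12 = (-3*(2 - 4))*√(24 + 4² + 11*4) + 12 = (-3*(-2))*√(24 + 16 + 44) + 12 = 6*√84 + 12 = 6*(2*√21) + 12 = 12*√21 + 12 = 12 + 12*√21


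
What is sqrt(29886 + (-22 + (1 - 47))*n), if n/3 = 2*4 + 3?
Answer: sqrt(27642) ≈ 166.26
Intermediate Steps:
n = 33 (n = 3*(2*4 + 3) = 3*(8 + 3) = 3*11 = 33)
sqrt(29886 + (-22 + (1 - 47))*n) = sqrt(29886 + (-22 + (1 - 47))*33) = sqrt(29886 + (-22 - 46)*33) = sqrt(29886 - 68*33) = sqrt(29886 - 2244) = sqrt(27642)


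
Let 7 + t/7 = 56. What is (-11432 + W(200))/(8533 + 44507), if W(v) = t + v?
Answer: -10889/53040 ≈ -0.20530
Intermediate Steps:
t = 343 (t = -49 + 7*56 = -49 + 392 = 343)
W(v) = 343 + v
(-11432 + W(200))/(8533 + 44507) = (-11432 + (343 + 200))/(8533 + 44507) = (-11432 + 543)/53040 = -10889*1/53040 = -10889/53040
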